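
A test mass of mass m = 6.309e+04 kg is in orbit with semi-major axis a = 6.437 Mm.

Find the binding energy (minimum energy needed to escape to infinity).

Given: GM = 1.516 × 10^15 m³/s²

Convert to SI: a = 6.437 Mm = 6.437e+06 m.
Total orbital energy is E = −GMm/(2a); binding energy is E_bind = −E = GMm/(2a).
E_bind = 1.516e+15 · 6.309e+04 / (2 · 6.437e+06) J ≈ 7.429e+12 J = 7.429 TJ.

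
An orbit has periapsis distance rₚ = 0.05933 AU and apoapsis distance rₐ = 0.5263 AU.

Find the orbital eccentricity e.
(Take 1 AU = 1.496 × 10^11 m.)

Convert to SI: rₚ = 0.05933 AU = 8.87577e+09 m; rₐ = 0.5263 AU = 7.87345e+10 m.
e = (rₐ − rₚ) / (rₐ + rₚ).
e = (7.87345e+10 − 8.87577e+09) / (7.87345e+10 + 8.87577e+09) = 6.98587e+10 / 8.76102e+10 ≈ 0.7974.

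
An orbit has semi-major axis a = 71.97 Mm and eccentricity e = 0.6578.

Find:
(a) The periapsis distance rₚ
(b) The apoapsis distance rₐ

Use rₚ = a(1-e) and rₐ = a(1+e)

Convert to SI: a = 71.97 Mm = 7.197e+07 m.
(a) rₚ = a(1 − e) = 7.197e+07 · (1 − 0.6578) = 7.197e+07 · 0.3422 ≈ 2.463e+07 m = 24.63 Mm.
(b) rₐ = a(1 + e) = 7.197e+07 · (1 + 0.6578) = 7.197e+07 · 1.6578 ≈ 1.193e+08 m = 119.3 Mm.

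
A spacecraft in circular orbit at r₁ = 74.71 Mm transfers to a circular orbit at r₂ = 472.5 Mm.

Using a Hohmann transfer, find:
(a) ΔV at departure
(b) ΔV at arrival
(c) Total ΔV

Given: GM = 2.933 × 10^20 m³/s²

Convert to SI: r₁ = 74.71 Mm = 7.471e+07 m; r₂ = 472.5 Mm = 4.725e+08 m.
Transfer semi-major axis: a_t = (r₁ + r₂)/2 = (7.471e+07 + 4.725e+08)/2 = 2.73605e+08 m.
Circular speeds: v₁ = √(GM/r₁) = 1.98137e+06 m/s, v₂ = √(GM/r₂) = 787871 m/s.
Transfer speeds (vis-viva v² = GM(2/r − 1/a_t)): v₁ᵗ = 2.60379e+06 m/s, v₂ᵗ = 411702 m/s.
(a) ΔV₁ = |v₁ᵗ − v₁| ≈ 6.224e+05 m/s = 622.4 km/s.
(b) ΔV₂ = |v₂ − v₂ᵗ| ≈ 3.762e+05 m/s = 376.2 km/s.
(c) ΔV_total = ΔV₁ + ΔV₂ ≈ 9.986e+05 m/s = 998.6 km/s.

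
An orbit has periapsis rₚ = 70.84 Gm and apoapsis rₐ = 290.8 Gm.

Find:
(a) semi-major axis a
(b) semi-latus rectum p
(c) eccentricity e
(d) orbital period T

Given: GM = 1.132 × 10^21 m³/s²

Convert to SI: rₚ = 70.84 Gm = 7.084e+10 m; rₐ = 290.8 Gm = 2.908e+11 m.
(a) a = (rₚ + rₐ)/2 = (7.084e+10 + 2.908e+11)/2 ≈ 1.808e+11 m
(b) From a = (rₚ + rₐ)/2 = 1.8082e+11 m and e = (rₐ − rₚ)/(rₐ + rₚ) = 0.608229, p = a(1 − e²) = 1.8082e+11 · (1 − (0.608229)²) ≈ 1.139e+11 m
(c) e = (rₐ − rₚ)/(rₐ + rₚ) = (2.908e+11 − 7.084e+10)/(2.908e+11 + 7.084e+10) ≈ 0.6082
(d) With a = (rₚ + rₐ)/2 = 1.8082e+11 m, T = 2π √(a³/GM) = 2π √((1.8082e+11)³/1.132e+21) s ≈ 1.436e+07 s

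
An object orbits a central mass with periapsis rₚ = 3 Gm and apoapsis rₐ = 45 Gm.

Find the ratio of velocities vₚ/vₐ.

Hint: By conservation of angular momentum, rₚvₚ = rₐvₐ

Convert to SI: rₚ = 3 Gm = 3e+09 m; rₐ = 45 Gm = 4.5e+10 m.
Conservation of angular momentum gives rₚvₚ = rₐvₐ, so vₚ/vₐ = rₐ/rₚ.
vₚ/vₐ = 4.5e+10 / 3e+09 ≈ 15.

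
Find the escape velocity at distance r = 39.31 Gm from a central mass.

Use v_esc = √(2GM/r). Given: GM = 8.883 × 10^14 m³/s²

Convert to SI: r = 39.31 Gm = 3.931e+10 m.
Escape velocity comes from setting total energy to zero: ½v² − GM/r = 0 ⇒ v_esc = √(2GM / r).
v_esc = √(2 · 8.883e+14 / 3.931e+10) m/s ≈ 212.6 m/s = 212.6 m/s.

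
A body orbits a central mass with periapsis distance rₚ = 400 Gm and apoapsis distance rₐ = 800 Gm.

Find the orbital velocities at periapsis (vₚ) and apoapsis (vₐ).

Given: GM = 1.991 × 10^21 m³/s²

Convert to SI: rₚ = 400 Gm = 4e+11 m; rₐ = 800 Gm = 8e+11 m.
Use the vis-viva equation v² = GM(2/r − 1/a) with a = (rₚ + rₐ)/2 = (4e+11 + 8e+11)/2 = 6e+11 m.
vₚ = √(GM · (2/rₚ − 1/a)) = √(1.991e+21 · (2/4e+11 − 1/6e+11)) m/s ≈ 8.147e+04 m/s = 81.47 km/s.
vₐ = √(GM · (2/rₐ − 1/a)) = √(1.991e+21 · (2/8e+11 − 1/6e+11)) m/s ≈ 4.073e+04 m/s = 40.73 km/s.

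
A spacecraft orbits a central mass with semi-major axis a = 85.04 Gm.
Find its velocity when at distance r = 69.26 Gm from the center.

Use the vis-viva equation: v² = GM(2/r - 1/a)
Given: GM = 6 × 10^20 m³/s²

Convert to SI: a = 85.04 Gm = 8.504e+10 m; r = 69.26 Gm = 6.926e+10 m.
Vis-viva: v = √(GM · (2/r − 1/a)).
2/r − 1/a = 2/6.926e+10 − 1/8.504e+10 = 1.71175e-11 m⁻¹.
v = √(6e+20 · 1.71175e-11) m/s ≈ 1.013e+05 m/s = 101.3 km/s.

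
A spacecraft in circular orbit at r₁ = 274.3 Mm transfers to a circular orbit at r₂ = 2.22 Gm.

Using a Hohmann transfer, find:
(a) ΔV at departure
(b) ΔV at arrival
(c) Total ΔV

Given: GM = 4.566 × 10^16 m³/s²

Convert to SI: r₁ = 274.3 Mm = 2.743e+08 m; r₂ = 2.22 Gm = 2.22e+09 m.
Transfer semi-major axis: a_t = (r₁ + r₂)/2 = (2.743e+08 + 2.22e+09)/2 = 1.24715e+09 m.
Circular speeds: v₁ = √(GM/r₁) = 12901.9 m/s, v₂ = √(GM/r₂) = 4535.15 m/s.
Transfer speeds (vis-viva v² = GM(2/r − 1/a_t)): v₁ᵗ = 17213.6 m/s, v₂ᵗ = 2126.89 m/s.
(a) ΔV₁ = |v₁ᵗ − v₁| ≈ 4312 m/s = 4.312 km/s.
(b) ΔV₂ = |v₂ − v₂ᵗ| ≈ 2408 m/s = 2.408 km/s.
(c) ΔV_total = ΔV₁ + ΔV₂ ≈ 6720 m/s = 6.72 km/s.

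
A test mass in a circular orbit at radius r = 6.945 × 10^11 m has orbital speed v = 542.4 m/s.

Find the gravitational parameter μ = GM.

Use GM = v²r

For a circular orbit v² = GM/r, so GM = v² · r.
GM = (542.4)² · 6.945e+11 m³/s² ≈ 2.043e+17 m³/s² = 2.043 × 10^17 m³/s².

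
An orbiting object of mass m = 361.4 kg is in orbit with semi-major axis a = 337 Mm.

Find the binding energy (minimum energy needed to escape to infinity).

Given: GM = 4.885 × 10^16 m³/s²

Convert to SI: a = 337 Mm = 3.37e+08 m.
Total orbital energy is E = −GMm/(2a); binding energy is E_bind = −E = GMm/(2a).
E_bind = 4.885e+16 · 361.4 / (2 · 3.37e+08) J ≈ 2.619e+10 J = 26.19 GJ.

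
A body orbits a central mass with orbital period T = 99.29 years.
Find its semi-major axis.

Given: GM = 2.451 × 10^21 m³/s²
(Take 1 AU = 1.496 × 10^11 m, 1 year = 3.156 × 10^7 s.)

Convert to SI: T = 99.29 years = 3.13359e+09 s.
Invert Kepler's third law: a = (GM · T² / (4π²))^(1/3).
Substituting T = 3.13359e+09 s and GM = 2.451e+21 m³/s²:
a = (2.451e+21 · (3.13359e+09)² / (4π²))^(1/3) m
a ≈ 8.479e+12 m = 56.68 AU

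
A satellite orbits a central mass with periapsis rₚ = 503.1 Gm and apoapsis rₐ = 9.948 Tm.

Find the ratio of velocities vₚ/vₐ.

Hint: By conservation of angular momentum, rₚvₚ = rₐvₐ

Convert to SI: rₚ = 503.1 Gm = 5.031e+11 m; rₐ = 9.948 Tm = 9.948e+12 m.
Conservation of angular momentum gives rₚvₚ = rₐvₐ, so vₚ/vₐ = rₐ/rₚ.
vₚ/vₐ = 9.948e+12 / 5.031e+11 ≈ 19.77.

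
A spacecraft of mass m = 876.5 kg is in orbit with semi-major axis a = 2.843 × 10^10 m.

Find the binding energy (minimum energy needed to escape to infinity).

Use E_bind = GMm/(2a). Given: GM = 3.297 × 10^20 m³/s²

Total orbital energy is E = −GMm/(2a); binding energy is E_bind = −E = GMm/(2a).
E_bind = 3.297e+20 · 876.5 / (2 · 2.843e+10) J ≈ 5.082e+12 J = 5.082 TJ.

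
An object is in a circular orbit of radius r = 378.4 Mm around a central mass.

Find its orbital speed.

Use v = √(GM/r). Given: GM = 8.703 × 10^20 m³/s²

Convert to SI: r = 378.4 Mm = 3.784e+08 m.
For a circular orbit, gravity supplies the centripetal force, so v = √(GM / r).
v = √(8.703e+20 / 3.784e+08) m/s ≈ 1.517e+06 m/s = 1517 km/s.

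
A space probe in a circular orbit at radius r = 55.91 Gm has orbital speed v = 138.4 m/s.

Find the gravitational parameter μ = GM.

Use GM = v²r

Convert to SI: r = 55.91 Gm = 5.591e+10 m.
For a circular orbit v² = GM/r, so GM = v² · r.
GM = (138.4)² · 5.591e+10 m³/s² ≈ 1.071e+15 m³/s² = 1.071 × 10^15 m³/s².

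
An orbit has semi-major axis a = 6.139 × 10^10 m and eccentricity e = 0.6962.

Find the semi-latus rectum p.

p = a (1 − e²).
p = 6.139e+10 · (1 − (0.6962)²) = 6.139e+10 · 0.515306 ≈ 3.163e+10 m = 3.163 × 10^10 m.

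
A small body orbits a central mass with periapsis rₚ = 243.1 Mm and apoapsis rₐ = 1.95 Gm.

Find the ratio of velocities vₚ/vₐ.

Convert to SI: rₚ = 243.1 Mm = 2.431e+08 m; rₐ = 1.95 Gm = 1.95e+09 m.
Conservation of angular momentum gives rₚvₚ = rₐvₐ, so vₚ/vₐ = rₐ/rₚ.
vₚ/vₐ = 1.95e+09 / 2.431e+08 ≈ 8.021.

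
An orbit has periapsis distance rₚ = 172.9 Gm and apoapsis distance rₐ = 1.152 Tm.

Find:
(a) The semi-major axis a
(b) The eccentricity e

Convert to SI: rₚ = 172.9 Gm = 1.729e+11 m; rₐ = 1.152 Tm = 1.152e+12 m.
(a) a = (rₚ + rₐ) / 2 = (1.729e+11 + 1.152e+12) / 2 ≈ 6.624e+11 m = 662.5 Gm.
(b) e = (rₐ − rₚ) / (rₐ + rₚ) = (1.152e+12 − 1.729e+11) / (1.152e+12 + 1.729e+11) ≈ 0.739.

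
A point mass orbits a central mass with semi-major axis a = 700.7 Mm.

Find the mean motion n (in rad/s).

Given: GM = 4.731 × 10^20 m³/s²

Convert to SI: a = 700.7 Mm = 7.007e+08 m.
n = √(GM / a³).
n = √(4.731e+20 / (7.007e+08)³) rad/s ≈ 0.001173 rad/s.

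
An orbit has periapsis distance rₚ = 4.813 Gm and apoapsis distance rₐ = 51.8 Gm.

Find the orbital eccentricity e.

Convert to SI: rₚ = 4.813 Gm = 4.813e+09 m; rₐ = 51.8 Gm = 5.18e+10 m.
e = (rₐ − rₚ) / (rₐ + rₚ).
e = (5.18e+10 − 4.813e+09) / (5.18e+10 + 4.813e+09) = 4.6987e+10 / 5.6613e+10 ≈ 0.83.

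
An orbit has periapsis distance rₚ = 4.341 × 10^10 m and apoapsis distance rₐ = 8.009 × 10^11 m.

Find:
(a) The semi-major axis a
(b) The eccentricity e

(a) a = (rₚ + rₐ) / 2 = (4.341e+10 + 8.009e+11) / 2 ≈ 4.222e+11 m = 4.222 × 10^11 m.
(b) e = (rₐ − rₚ) / (rₐ + rₚ) = (8.009e+11 − 4.341e+10) / (8.009e+11 + 4.341e+10) ≈ 0.8972.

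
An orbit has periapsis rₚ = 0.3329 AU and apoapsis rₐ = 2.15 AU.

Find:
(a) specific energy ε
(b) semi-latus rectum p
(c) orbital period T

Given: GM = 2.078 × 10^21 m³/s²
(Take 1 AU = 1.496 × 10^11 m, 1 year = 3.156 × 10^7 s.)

Convert to SI: rₚ = 0.3329 AU = 4.98018e+10 m; rₐ = 2.15 AU = 3.2164e+11 m.
(a) With a = (rₚ + rₐ)/2 = 1.85721e+11 m, ε = −GM/(2a) = −2.078e+21/(2 · 1.85721e+11) J/kg ≈ -5.594e+09 J/kg
(b) From a = (rₚ + rₐ)/2 = 1.85721e+11 m and e = (rₐ − rₚ)/(rₐ + rₚ) = 0.731846, p = a(1 − e²) = 1.85721e+11 · (1 − (0.731846)²) ≈ 8.625e+10 m
(c) With a = (rₚ + rₐ)/2 = 1.85721e+11 m, T = 2π √(a³/GM) = 2π √((1.85721e+11)³/2.078e+21) s ≈ 1.103e+07 s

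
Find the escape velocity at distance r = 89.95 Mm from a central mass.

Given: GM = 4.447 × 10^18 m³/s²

Convert to SI: r = 89.95 Mm = 8.995e+07 m.
Escape velocity comes from setting total energy to zero: ½v² − GM/r = 0 ⇒ v_esc = √(2GM / r).
v_esc = √(2 · 4.447e+18 / 8.995e+07) m/s ≈ 3.144e+05 m/s = 314.4 km/s.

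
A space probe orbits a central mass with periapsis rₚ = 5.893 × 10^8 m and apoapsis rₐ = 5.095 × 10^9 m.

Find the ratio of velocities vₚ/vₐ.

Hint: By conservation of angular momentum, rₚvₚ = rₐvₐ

Conservation of angular momentum gives rₚvₚ = rₐvₐ, so vₚ/vₐ = rₐ/rₚ.
vₚ/vₐ = 5.095e+09 / 5.893e+08 ≈ 8.646.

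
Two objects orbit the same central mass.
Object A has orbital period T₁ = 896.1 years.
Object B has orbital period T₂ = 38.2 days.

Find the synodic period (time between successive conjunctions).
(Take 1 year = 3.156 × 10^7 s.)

Convert to SI: T₁ = 896.1 years = 2.82809e+10 s; T₂ = 38.2 days = 3.30048e+06 s.
T_syn = |T₁ · T₂ / (T₁ − T₂)|.
T_syn = |2.82809e+10 · 3.30048e+06 / (2.82809e+10 − 3.30048e+06)| s ≈ 3.301e+06 s = 38.2 days.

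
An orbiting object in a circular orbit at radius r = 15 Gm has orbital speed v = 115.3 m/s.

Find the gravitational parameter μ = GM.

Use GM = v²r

Convert to SI: r = 15 Gm = 1.5e+10 m.
For a circular orbit v² = GM/r, so GM = v² · r.
GM = (115.3)² · 1.5e+10 m³/s² ≈ 1.994e+14 m³/s² = 1.994 × 10^14 m³/s².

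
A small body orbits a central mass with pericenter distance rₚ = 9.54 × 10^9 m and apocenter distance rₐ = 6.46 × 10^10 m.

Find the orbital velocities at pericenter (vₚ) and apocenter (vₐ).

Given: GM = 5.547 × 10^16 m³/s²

Use the vis-viva equation v² = GM(2/r − 1/a) with a = (rₚ + rₐ)/2 = (9.54e+09 + 6.46e+10)/2 = 3.707e+10 m.
vₚ = √(GM · (2/rₚ − 1/a)) = √(5.547e+16 · (2/9.54e+09 − 1/3.707e+10)) m/s ≈ 3183 m/s = 3.183 km/s.
vₐ = √(GM · (2/rₐ − 1/a)) = √(5.547e+16 · (2/6.46e+10 − 1/3.707e+10)) m/s ≈ 470.1 m/s = 470.1 m/s.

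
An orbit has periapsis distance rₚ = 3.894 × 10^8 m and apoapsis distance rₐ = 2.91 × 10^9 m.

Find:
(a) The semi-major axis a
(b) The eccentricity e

(a) a = (rₚ + rₐ) / 2 = (3.894e+08 + 2.91e+09) / 2 ≈ 1.65e+09 m = 1.65 × 10^9 m.
(b) e = (rₐ − rₚ) / (rₐ + rₚ) = (2.91e+09 − 3.894e+08) / (2.91e+09 + 3.894e+08) ≈ 0.764.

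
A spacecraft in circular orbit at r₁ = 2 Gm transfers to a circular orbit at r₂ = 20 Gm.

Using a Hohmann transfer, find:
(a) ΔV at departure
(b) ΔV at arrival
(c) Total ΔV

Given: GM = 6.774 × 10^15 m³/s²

Convert to SI: r₁ = 2 Gm = 2e+09 m; r₂ = 20 Gm = 2e+10 m.
Transfer semi-major axis: a_t = (r₁ + r₂)/2 = (2e+09 + 2e+10)/2 = 1.1e+10 m.
Circular speeds: v₁ = √(GM/r₁) = 1840.38 m/s, v₂ = √(GM/r₂) = 581.979 m/s.
Transfer speeds (vis-viva v² = GM(2/r − 1/a_t)): v₁ᵗ = 2481.57 m/s, v₂ᵗ = 248.157 m/s.
(a) ΔV₁ = |v₁ᵗ − v₁| ≈ 641.2 m/s = 641.2 m/s.
(b) ΔV₂ = |v₂ − v₂ᵗ| ≈ 333.8 m/s = 333.8 m/s.
(c) ΔV_total = ΔV₁ + ΔV₂ ≈ 975 m/s = 975 m/s.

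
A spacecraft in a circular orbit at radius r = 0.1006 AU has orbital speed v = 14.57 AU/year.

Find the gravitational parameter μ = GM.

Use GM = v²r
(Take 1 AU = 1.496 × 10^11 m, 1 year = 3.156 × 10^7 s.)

Convert to SI: r = 0.1006 AU = 1.50498e+10 m; v = 14.57 AU/year = 69064.4 m/s.
For a circular orbit v² = GM/r, so GM = v² · r.
GM = (69064.4)² · 1.50498e+10 m³/s² ≈ 7.179e+19 m³/s² = 7.179 × 10^19 m³/s².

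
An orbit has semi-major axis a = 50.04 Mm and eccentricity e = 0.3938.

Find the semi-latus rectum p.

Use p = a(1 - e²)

Convert to SI: a = 50.04 Mm = 5.004e+07 m.
p = a (1 − e²).
p = 5.004e+07 · (1 − (0.3938)²) = 5.004e+07 · 0.844922 ≈ 4.228e+07 m = 42.28 Mm.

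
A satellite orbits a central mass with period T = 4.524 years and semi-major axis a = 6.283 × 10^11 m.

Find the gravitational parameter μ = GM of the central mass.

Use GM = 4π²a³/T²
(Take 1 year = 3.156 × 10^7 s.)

Convert to SI: T = 4.524 years = 1.42777e+08 s.
GM = 4π² · a³ / T².
GM = 4π² · (6.283e+11)³ / (1.42777e+08)² m³/s² ≈ 4.803e+20 m³/s² = 4.803 × 10^20 m³/s².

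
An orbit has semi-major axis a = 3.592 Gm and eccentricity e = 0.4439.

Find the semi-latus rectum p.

Convert to SI: a = 3.592 Gm = 3.592e+09 m.
p = a (1 − e²).
p = 3.592e+09 · (1 − (0.4439)²) = 3.592e+09 · 0.802953 ≈ 2.884e+09 m = 2.884 Gm.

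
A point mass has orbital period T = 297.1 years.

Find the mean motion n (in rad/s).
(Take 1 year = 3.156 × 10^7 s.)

Convert to SI: T = 297.1 years = 9.37648e+09 s.
n = 2π / T.
n = 2π / 9.37648e+09 s ≈ 6.701e-10 rad/s.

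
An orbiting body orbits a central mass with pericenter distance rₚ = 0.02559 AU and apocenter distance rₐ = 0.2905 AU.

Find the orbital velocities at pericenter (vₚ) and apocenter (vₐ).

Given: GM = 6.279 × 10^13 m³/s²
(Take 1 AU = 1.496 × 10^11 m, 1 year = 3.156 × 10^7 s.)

Convert to SI: rₚ = 0.02559 AU = 3.82826e+09 m; rₐ = 0.2905 AU = 4.34588e+10 m.
Use the vis-viva equation v² = GM(2/r − 1/a) with a = (rₚ + rₐ)/2 = (3.82826e+09 + 4.34588e+10)/2 = 2.36435e+10 m.
vₚ = √(GM · (2/rₚ − 1/a)) = √(6.279e+13 · (2/3.82826e+09 − 1/2.36435e+10)) m/s ≈ 173.6 m/s = 0.03663 AU/year.
vₐ = √(GM · (2/rₐ − 1/a)) = √(6.279e+13 · (2/4.34588e+10 − 1/2.36435e+10)) m/s ≈ 15.3 m/s = 0.003227 AU/year.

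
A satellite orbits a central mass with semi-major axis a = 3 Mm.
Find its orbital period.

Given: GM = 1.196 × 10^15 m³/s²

Convert to SI: a = 3 Mm = 3e+06 m.
Kepler's third law: T = 2π √(a³ / GM).
Substituting a = 3e+06 m and GM = 1.196e+15 m³/s²:
T = 2π √((3e+06)³ / 1.196e+15) s
T ≈ 944.1 s = 15.73 minutes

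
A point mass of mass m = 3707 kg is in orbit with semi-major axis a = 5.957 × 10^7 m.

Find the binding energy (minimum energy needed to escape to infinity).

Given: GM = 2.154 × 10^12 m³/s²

Total orbital energy is E = −GMm/(2a); binding energy is E_bind = −E = GMm/(2a).
E_bind = 2.154e+12 · 3707 / (2 · 5.957e+07) J ≈ 6.702e+07 J = 67.02 MJ.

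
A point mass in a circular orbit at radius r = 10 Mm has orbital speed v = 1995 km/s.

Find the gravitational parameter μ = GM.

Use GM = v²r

Convert to SI: r = 10 Mm = 1e+07 m; v = 1995 km/s = 1.995e+06 m/s.
For a circular orbit v² = GM/r, so GM = v² · r.
GM = (1.995e+06)² · 1e+07 m³/s² ≈ 3.98e+19 m³/s² = 3.98 × 10^19 m³/s².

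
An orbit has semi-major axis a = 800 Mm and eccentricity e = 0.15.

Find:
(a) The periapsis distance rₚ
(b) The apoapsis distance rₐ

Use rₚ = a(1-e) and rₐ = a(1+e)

Convert to SI: a = 800 Mm = 8e+08 m.
(a) rₚ = a(1 − e) = 8e+08 · (1 − 0.15) = 8e+08 · 0.85 ≈ 6.8e+08 m = 680 Mm.
(b) rₐ = a(1 + e) = 8e+08 · (1 + 0.15) = 8e+08 · 1.15 ≈ 9.2e+08 m = 920 Mm.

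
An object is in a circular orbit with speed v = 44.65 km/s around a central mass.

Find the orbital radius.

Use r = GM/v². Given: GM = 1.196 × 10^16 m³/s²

Convert to SI: v = 44.65 km/s = 44650 m/s.
For a circular orbit, v² = GM / r, so r = GM / v².
r = 1.196e+16 / (44650)² m ≈ 5.999e+06 m = 5.999 Mm.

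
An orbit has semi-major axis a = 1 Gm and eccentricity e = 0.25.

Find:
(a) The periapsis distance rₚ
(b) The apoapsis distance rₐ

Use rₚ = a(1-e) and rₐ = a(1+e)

Convert to SI: a = 1 Gm = 1e+09 m.
(a) rₚ = a(1 − e) = 1e+09 · (1 − 0.25) = 1e+09 · 0.75 ≈ 7.5e+08 m = 750 Mm.
(b) rₐ = a(1 + e) = 1e+09 · (1 + 0.25) = 1e+09 · 1.25 ≈ 1.25e+09 m = 1.25 Gm.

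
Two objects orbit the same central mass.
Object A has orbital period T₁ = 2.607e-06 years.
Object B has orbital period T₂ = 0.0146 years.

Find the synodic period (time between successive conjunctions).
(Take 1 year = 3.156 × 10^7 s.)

Convert to SI: T₁ = 2.607e-06 years = 82.2769 s; T₂ = 0.0146 years = 460776 s.
T_syn = |T₁ · T₂ / (T₁ − T₂)|.
T_syn = |82.2769 · 460776 / (82.2769 − 460776)| s ≈ 82.29 s = 2.607e-06 years.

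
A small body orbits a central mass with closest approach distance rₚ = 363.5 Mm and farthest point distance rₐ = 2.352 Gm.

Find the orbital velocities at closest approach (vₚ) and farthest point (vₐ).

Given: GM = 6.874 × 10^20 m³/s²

Convert to SI: rₚ = 363.5 Mm = 3.635e+08 m; rₐ = 2.352 Gm = 2.352e+09 m.
Use the vis-viva equation v² = GM(2/r − 1/a) with a = (rₚ + rₐ)/2 = (3.635e+08 + 2.352e+09)/2 = 1.35775e+09 m.
vₚ = √(GM · (2/rₚ − 1/a)) = √(6.874e+20 · (2/3.635e+08 − 1/1.35775e+09)) m/s ≈ 1.81e+06 m/s = 1810 km/s.
vₐ = √(GM · (2/rₐ − 1/a)) = √(6.874e+20 · (2/2.352e+09 − 1/1.35775e+09)) m/s ≈ 2.797e+05 m/s = 279.7 km/s.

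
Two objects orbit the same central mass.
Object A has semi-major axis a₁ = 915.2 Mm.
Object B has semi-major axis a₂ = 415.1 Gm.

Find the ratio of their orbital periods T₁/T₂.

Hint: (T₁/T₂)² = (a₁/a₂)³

Convert to SI: a₁ = 915.2 Mm = 9.152e+08 m; a₂ = 415.1 Gm = 4.151e+11 m.
From Kepler's third law, (T₁/T₂)² = (a₁/a₂)³, so T₁/T₂ = (a₁/a₂)^(3/2).
a₁/a₂ = 9.152e+08 / 4.151e+11 = 0.00220477.
T₁/T₂ = (0.00220477)^(3/2) ≈ 0.0001035.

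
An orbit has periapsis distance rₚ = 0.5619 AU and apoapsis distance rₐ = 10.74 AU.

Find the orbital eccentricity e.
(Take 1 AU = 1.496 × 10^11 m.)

Convert to SI: rₚ = 0.5619 AU = 8.40602e+10 m; rₐ = 10.74 AU = 1.6067e+12 m.
e = (rₐ − rₚ) / (rₐ + rₚ).
e = (1.6067e+12 − 8.40602e+10) / (1.6067e+12 + 8.40602e+10) = 1.52264e+12 / 1.69076e+12 ≈ 0.9006.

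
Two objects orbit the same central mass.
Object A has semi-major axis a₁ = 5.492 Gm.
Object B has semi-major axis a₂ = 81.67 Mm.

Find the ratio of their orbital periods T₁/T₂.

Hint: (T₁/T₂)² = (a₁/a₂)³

Convert to SI: a₁ = 5.492 Gm = 5.492e+09 m; a₂ = 81.67 Mm = 8.167e+07 m.
From Kepler's third law, (T₁/T₂)² = (a₁/a₂)³, so T₁/T₂ = (a₁/a₂)^(3/2).
a₁/a₂ = 5.492e+09 / 8.167e+07 = 67.2462.
T₁/T₂ = (67.2462)^(3/2) ≈ 551.4.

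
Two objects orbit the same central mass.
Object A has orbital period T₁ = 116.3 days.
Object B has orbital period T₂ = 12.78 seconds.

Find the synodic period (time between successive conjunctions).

Convert to SI: T₁ = 116.3 days = 1.00483e+07 s.
T_syn = |T₁ · T₂ / (T₁ − T₂)|.
T_syn = |1.00483e+07 · 12.78 / (1.00483e+07 − 12.78)| s ≈ 12.78 s = 12.78 seconds.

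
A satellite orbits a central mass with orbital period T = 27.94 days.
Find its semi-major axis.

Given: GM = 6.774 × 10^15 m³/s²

Convert to SI: T = 27.94 days = 2.41402e+06 s.
Invert Kepler's third law: a = (GM · T² / (4π²))^(1/3).
Substituting T = 2.41402e+06 s and GM = 6.774e+15 m³/s²:
a = (6.774e+15 · (2.41402e+06)² / (4π²))^(1/3) m
a ≈ 1e+09 m = 1000 Mm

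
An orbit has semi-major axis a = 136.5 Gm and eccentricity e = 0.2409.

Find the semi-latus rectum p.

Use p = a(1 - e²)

Convert to SI: a = 136.5 Gm = 1.365e+11 m.
p = a (1 − e²).
p = 1.365e+11 · (1 − (0.2409)²) = 1.365e+11 · 0.941967 ≈ 1.286e+11 m = 128.6 Gm.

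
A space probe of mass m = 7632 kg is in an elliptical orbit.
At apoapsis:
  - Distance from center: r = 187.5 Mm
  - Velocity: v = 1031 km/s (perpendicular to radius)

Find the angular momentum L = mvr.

Convert to SI: r = 187.5 Mm = 1.875e+08 m; v = 1031 km/s = 1.031e+06 m/s.
Since v is perpendicular to r, L = m · v · r.
L = 7632 · 1.031e+06 · 1.875e+08 kg·m²/s ≈ 1.475e+18 kg·m²/s.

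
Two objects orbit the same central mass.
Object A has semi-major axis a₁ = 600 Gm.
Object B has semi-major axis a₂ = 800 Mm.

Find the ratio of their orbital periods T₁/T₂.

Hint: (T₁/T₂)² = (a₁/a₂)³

Convert to SI: a₁ = 600 Gm = 6e+11 m; a₂ = 800 Mm = 8e+08 m.
From Kepler's third law, (T₁/T₂)² = (a₁/a₂)³, so T₁/T₂ = (a₁/a₂)^(3/2).
a₁/a₂ = 6e+11 / 8e+08 = 750.
T₁/T₂ = (750)^(3/2) ≈ 2.054e+04.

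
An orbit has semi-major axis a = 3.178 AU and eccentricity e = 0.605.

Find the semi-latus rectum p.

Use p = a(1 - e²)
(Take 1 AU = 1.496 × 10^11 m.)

Convert to SI: a = 3.178 AU = 4.75429e+11 m.
p = a (1 − e²).
p = 4.75429e+11 · (1 − (0.605)²) = 4.75429e+11 · 0.633975 ≈ 3.014e+11 m = 2.015 AU.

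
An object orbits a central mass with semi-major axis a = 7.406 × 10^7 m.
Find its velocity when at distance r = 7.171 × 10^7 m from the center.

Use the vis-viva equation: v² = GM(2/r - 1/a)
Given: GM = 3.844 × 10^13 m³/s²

Vis-viva: v = √(GM · (2/r − 1/a)).
2/r − 1/a = 2/7.171e+07 − 1/7.406e+07 = 1.43875e-08 m⁻¹.
v = √(3.844e+13 · 1.43875e-08) m/s ≈ 743.7 m/s = 743.7 m/s.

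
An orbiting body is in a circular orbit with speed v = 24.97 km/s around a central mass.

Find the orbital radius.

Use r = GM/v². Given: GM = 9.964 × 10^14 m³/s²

Convert to SI: v = 24.97 km/s = 24970 m/s.
For a circular orbit, v² = GM / r, so r = GM / v².
r = 9.964e+14 / (24970)² m ≈ 1.598e+06 m = 1.598 Mm.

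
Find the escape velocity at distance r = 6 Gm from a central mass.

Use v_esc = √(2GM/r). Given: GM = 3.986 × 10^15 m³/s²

Convert to SI: r = 6 Gm = 6e+09 m.
Escape velocity comes from setting total energy to zero: ½v² − GM/r = 0 ⇒ v_esc = √(2GM / r).
v_esc = √(2 · 3.986e+15 / 6e+09) m/s ≈ 1153 m/s = 1.153 km/s.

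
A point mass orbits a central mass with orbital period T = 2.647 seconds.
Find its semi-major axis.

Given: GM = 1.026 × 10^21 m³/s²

Invert Kepler's third law: a = (GM · T² / (4π²))^(1/3).
Substituting T = 2.647 s and GM = 1.026e+21 m³/s²:
a = (1.026e+21 · (2.647)² / (4π²))^(1/3) m
a ≈ 5.668e+06 m = 5.668 Mm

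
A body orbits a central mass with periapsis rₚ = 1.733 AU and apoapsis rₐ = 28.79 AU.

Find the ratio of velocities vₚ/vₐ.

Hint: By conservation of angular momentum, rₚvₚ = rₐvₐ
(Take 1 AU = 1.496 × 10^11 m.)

Convert to SI: rₚ = 1.733 AU = 2.59257e+11 m; rₐ = 28.79 AU = 4.30698e+12 m.
Conservation of angular momentum gives rₚvₚ = rₐvₐ, so vₚ/vₐ = rₐ/rₚ.
vₚ/vₐ = 4.30698e+12 / 2.59257e+11 ≈ 16.61.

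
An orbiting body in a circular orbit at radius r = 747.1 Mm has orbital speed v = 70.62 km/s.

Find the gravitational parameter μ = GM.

Convert to SI: r = 747.1 Mm = 7.471e+08 m; v = 70.62 km/s = 70620 m/s.
For a circular orbit v² = GM/r, so GM = v² · r.
GM = (70620)² · 7.471e+08 m³/s² ≈ 3.726e+18 m³/s² = 3.726 × 10^18 m³/s².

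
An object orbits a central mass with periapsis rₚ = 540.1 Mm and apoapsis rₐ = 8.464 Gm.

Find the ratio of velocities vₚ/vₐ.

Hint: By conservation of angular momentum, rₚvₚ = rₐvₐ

Convert to SI: rₚ = 540.1 Mm = 5.401e+08 m; rₐ = 8.464 Gm = 8.464e+09 m.
Conservation of angular momentum gives rₚvₚ = rₐvₐ, so vₚ/vₐ = rₐ/rₚ.
vₚ/vₐ = 8.464e+09 / 5.401e+08 ≈ 15.67.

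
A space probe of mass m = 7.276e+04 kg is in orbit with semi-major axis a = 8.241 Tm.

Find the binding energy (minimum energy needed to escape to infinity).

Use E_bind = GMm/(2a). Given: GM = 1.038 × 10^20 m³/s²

Convert to SI: a = 8.241 Tm = 8.241e+12 m.
Total orbital energy is E = −GMm/(2a); binding energy is E_bind = −E = GMm/(2a).
E_bind = 1.038e+20 · 7.276e+04 / (2 · 8.241e+12) J ≈ 4.582e+11 J = 458.2 GJ.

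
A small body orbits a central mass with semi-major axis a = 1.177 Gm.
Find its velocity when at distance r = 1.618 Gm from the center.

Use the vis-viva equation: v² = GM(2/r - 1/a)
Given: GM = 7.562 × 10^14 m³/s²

Convert to SI: a = 1.177 Gm = 1.177e+09 m; r = 1.618 Gm = 1.618e+09 m.
Vis-viva: v = √(GM · (2/r − 1/a)).
2/r − 1/a = 2/1.618e+09 − 1/1.177e+09 = 3.86476e-10 m⁻¹.
v = √(7.562e+14 · 3.86476e-10) m/s ≈ 540.6 m/s = 540.6 m/s.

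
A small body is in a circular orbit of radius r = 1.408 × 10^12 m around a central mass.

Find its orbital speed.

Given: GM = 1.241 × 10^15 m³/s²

For a circular orbit, gravity supplies the centripetal force, so v = √(GM / r).
v = √(1.241e+15 / 1.408e+12) m/s ≈ 29.69 m/s = 29.69 m/s.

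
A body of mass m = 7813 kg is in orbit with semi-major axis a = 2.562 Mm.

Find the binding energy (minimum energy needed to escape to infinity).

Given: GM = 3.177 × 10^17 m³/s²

Convert to SI: a = 2.562 Mm = 2.562e+06 m.
Total orbital energy is E = −GMm/(2a); binding energy is E_bind = −E = GMm/(2a).
E_bind = 3.177e+17 · 7813 / (2 · 2.562e+06) J ≈ 4.844e+14 J = 484.4 TJ.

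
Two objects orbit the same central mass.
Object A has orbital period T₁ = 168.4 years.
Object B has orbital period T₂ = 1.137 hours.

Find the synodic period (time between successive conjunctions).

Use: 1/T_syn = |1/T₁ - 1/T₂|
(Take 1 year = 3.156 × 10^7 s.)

Convert to SI: T₁ = 168.4 years = 5.3147e+09 s; T₂ = 1.137 hours = 4093.2 s.
T_syn = |T₁ · T₂ / (T₁ − T₂)|.
T_syn = |5.3147e+09 · 4093.2 / (5.3147e+09 − 4093.2)| s ≈ 4093 s = 1.137 hours.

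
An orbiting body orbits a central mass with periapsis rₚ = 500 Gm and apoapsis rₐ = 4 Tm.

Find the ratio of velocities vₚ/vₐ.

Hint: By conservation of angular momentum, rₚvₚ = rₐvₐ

Convert to SI: rₚ = 500 Gm = 5e+11 m; rₐ = 4 Tm = 4e+12 m.
Conservation of angular momentum gives rₚvₚ = rₐvₐ, so vₚ/vₐ = rₐ/rₚ.
vₚ/vₐ = 4e+12 / 5e+11 ≈ 8.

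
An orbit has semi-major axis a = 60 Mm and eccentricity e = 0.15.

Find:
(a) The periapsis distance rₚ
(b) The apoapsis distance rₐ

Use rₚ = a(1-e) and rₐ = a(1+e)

Convert to SI: a = 60 Mm = 6e+07 m.
(a) rₚ = a(1 − e) = 6e+07 · (1 − 0.15) = 6e+07 · 0.85 ≈ 5.1e+07 m = 51 Mm.
(b) rₐ = a(1 + e) = 6e+07 · (1 + 0.15) = 6e+07 · 1.15 ≈ 6.9e+07 m = 69 Mm.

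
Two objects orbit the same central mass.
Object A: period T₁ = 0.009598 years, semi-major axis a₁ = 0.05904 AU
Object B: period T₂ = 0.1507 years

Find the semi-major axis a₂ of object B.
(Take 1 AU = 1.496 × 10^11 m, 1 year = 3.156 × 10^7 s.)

Convert to SI: T₁ = 0.009598 years = 302913 s; a₁ = 0.05904 AU = 8.83238e+09 m; T₂ = 0.1507 years = 4.75609e+06 s.
Kepler's third law: (T₁/T₂)² = (a₁/a₂)³ ⇒ a₂ = a₁ · (T₂/T₁)^(2/3).
T₂/T₁ = 4.75609e+06 / 302913 = 15.7012.
a₂ = 8.83238e+09 · (15.7012)^(2/3) m ≈ 5.538e+10 m = 0.3702 AU.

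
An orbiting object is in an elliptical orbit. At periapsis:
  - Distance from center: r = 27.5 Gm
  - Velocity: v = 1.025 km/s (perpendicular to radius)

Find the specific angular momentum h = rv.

Convert to SI: r = 27.5 Gm = 2.75e+10 m; v = 1.025 km/s = 1025 m/s.
With v perpendicular to r, h = r · v.
h = 2.75e+10 · 1025 m²/s ≈ 2.819e+13 m²/s.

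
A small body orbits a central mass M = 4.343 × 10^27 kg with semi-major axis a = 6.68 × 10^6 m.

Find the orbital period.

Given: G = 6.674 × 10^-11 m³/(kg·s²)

GM = G · M = 6.674e-11 · 4.343e+27 = 2.89852e+17 m³/s².
Kepler's third law: T = 2π √(a³ / GM).
Substituting a = 6.68e+06 m and GM = 2.89852e+17 m³/s²:
T = 2π √((6.68e+06)³ / 2.89852e+17) s
T ≈ 201.5 s = 3.358 minutes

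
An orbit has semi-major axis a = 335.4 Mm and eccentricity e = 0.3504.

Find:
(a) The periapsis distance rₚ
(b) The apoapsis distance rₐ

Convert to SI: a = 335.4 Mm = 3.354e+08 m.
(a) rₚ = a(1 − e) = 3.354e+08 · (1 − 0.3504) = 3.354e+08 · 0.6496 ≈ 2.179e+08 m = 217.9 Mm.
(b) rₐ = a(1 + e) = 3.354e+08 · (1 + 0.3504) = 3.354e+08 · 1.3504 ≈ 4.529e+08 m = 452.9 Mm.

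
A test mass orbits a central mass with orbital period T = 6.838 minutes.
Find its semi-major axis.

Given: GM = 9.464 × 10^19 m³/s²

Convert to SI: T = 6.838 minutes = 410.28 s.
Invert Kepler's third law: a = (GM · T² / (4π²))^(1/3).
Substituting T = 410.28 s and GM = 9.464e+19 m³/s²:
a = (9.464e+19 · (410.28)² / (4π²))^(1/3) m
a ≈ 7.39e+07 m = 73.9 Mm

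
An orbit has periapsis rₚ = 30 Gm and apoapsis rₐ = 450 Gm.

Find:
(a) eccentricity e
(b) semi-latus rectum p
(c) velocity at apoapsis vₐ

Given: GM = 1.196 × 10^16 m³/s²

Convert to SI: rₚ = 30 Gm = 3e+10 m; rₐ = 450 Gm = 4.5e+11 m.
(a) e = (rₐ − rₚ)/(rₐ + rₚ) = (4.5e+11 − 3e+10)/(4.5e+11 + 3e+10) ≈ 0.875
(b) From a = (rₚ + rₐ)/2 = 2.4e+11 m and e = (rₐ − rₚ)/(rₐ + rₚ) = 0.875, p = a(1 − e²) = 2.4e+11 · (1 − (0.875)²) ≈ 5.625e+10 m
(c) With a = (rₚ + rₐ)/2 = 2.4e+11 m, vₐ = √(GM (2/rₐ − 1/a)) = √(1.196e+16 · (2/4.5e+11 − 1/2.4e+11)) m/s ≈ 57.64 m/s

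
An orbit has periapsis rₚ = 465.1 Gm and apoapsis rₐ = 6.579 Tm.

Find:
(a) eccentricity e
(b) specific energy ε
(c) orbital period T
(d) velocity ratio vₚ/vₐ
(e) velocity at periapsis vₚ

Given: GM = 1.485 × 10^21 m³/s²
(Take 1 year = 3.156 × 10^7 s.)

Convert to SI: rₚ = 465.1 Gm = 4.651e+11 m; rₐ = 6.579 Tm = 6.579e+12 m.
(a) e = (rₐ − rₚ)/(rₐ + rₚ) = (6.579e+12 − 4.651e+11)/(6.579e+12 + 4.651e+11) ≈ 0.8679
(b) With a = (rₚ + rₐ)/2 = 3.52205e+12 m, ε = −GM/(2a) = −1.485e+21/(2 · 3.52205e+12) J/kg ≈ -2.108e+08 J/kg
(c) With a = (rₚ + rₐ)/2 = 3.52205e+12 m, T = 2π √(a³/GM) = 2π √((3.52205e+12)³/1.485e+21) s ≈ 1.078e+09 s
(d) Conservation of angular momentum (rₚvₚ = rₐvₐ) gives vₚ/vₐ = rₐ/rₚ = 6.579e+12/4.651e+11 ≈ 14.15
(e) With a = (rₚ + rₐ)/2 = 3.52205e+12 m, vₚ = √(GM (2/rₚ − 1/a)) = √(1.485e+21 · (2/4.651e+11 − 1/3.52205e+12)) m/s ≈ 7.723e+04 m/s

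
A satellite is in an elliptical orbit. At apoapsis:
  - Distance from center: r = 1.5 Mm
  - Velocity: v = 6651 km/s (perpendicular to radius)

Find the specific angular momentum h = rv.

Convert to SI: r = 1.5 Mm = 1.5e+06 m; v = 6651 km/s = 6.651e+06 m/s.
With v perpendicular to r, h = r · v.
h = 1.5e+06 · 6.651e+06 m²/s ≈ 9.976e+12 m²/s.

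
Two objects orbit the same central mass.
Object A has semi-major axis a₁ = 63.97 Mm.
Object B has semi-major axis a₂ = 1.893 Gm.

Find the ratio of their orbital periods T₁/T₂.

Convert to SI: a₁ = 63.97 Mm = 6.397e+07 m; a₂ = 1.893 Gm = 1.893e+09 m.
From Kepler's third law, (T₁/T₂)² = (a₁/a₂)³, so T₁/T₂ = (a₁/a₂)^(3/2).
a₁/a₂ = 6.397e+07 / 1.893e+09 = 0.0337929.
T₁/T₂ = (0.0337929)^(3/2) ≈ 0.006212.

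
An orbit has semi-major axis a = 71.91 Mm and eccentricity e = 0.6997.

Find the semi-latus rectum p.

Convert to SI: a = 71.91 Mm = 7.191e+07 m.
p = a (1 − e²).
p = 7.191e+07 · (1 − (0.6997)²) = 7.191e+07 · 0.51042 ≈ 3.67e+07 m = 36.7 Mm.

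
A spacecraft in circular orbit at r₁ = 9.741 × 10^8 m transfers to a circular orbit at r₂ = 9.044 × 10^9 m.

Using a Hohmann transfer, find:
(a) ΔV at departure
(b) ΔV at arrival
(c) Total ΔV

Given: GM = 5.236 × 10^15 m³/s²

Transfer semi-major axis: a_t = (r₁ + r₂)/2 = (9.741e+08 + 9.044e+09)/2 = 5.00905e+09 m.
Circular speeds: v₁ = √(GM/r₁) = 2318.45 m/s, v₂ = √(GM/r₂) = 760.886 m/s.
Transfer speeds (vis-viva v² = GM(2/r − 1/a_t)): v₁ᵗ = 3115.31 m/s, v₂ᵗ = 335.539 m/s.
(a) ΔV₁ = |v₁ᵗ − v₁| ≈ 796.9 m/s = 796.9 m/s.
(b) ΔV₂ = |v₂ − v₂ᵗ| ≈ 425.3 m/s = 425.3 m/s.
(c) ΔV_total = ΔV₁ + ΔV₂ ≈ 1222 m/s = 1.222 km/s.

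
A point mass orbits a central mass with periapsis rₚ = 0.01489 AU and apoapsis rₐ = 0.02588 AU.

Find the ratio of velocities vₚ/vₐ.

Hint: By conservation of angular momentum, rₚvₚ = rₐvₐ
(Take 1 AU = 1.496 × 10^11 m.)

Convert to SI: rₚ = 0.01489 AU = 2.22754e+09 m; rₐ = 0.02588 AU = 3.87165e+09 m.
Conservation of angular momentum gives rₚvₚ = rₐvₐ, so vₚ/vₐ = rₐ/rₚ.
vₚ/vₐ = 3.87165e+09 / 2.22754e+09 ≈ 1.738.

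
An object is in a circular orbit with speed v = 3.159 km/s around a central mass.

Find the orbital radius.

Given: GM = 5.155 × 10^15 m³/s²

Convert to SI: v = 3.159 km/s = 3159 m/s.
For a circular orbit, v² = GM / r, so r = GM / v².
r = 5.155e+15 / (3159)² m ≈ 5.166e+08 m = 5.166 × 10^8 m.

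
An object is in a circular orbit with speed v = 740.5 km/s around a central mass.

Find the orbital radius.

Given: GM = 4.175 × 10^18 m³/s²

Convert to SI: v = 740.5 km/s = 740500 m/s.
For a circular orbit, v² = GM / r, so r = GM / v².
r = 4.175e+18 / (740500)² m ≈ 7.614e+06 m = 7.614 × 10^6 m.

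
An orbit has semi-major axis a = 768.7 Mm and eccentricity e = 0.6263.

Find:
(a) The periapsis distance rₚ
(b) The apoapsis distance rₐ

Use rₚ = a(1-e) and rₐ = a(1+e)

Convert to SI: a = 768.7 Mm = 7.687e+08 m.
(a) rₚ = a(1 − e) = 7.687e+08 · (1 − 0.6263) = 7.687e+08 · 0.3737 ≈ 2.873e+08 m = 287.3 Mm.
(b) rₐ = a(1 + e) = 7.687e+08 · (1 + 0.6263) = 7.687e+08 · 1.6263 ≈ 1.25e+09 m = 1.25 Gm.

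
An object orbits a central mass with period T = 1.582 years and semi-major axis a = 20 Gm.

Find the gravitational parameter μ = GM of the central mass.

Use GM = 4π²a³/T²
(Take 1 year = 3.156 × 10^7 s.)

Convert to SI: T = 1.582 years = 4.99279e+07 s; a = 20 Gm = 2e+10 m.
GM = 4π² · a³ / T².
GM = 4π² · (2e+10)³ / (4.99279e+07)² m³/s² ≈ 1.267e+17 m³/s² = 1.267 × 10^17 m³/s².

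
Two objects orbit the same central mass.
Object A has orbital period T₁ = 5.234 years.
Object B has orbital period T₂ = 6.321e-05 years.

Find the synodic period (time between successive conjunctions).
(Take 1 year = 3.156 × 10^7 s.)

Convert to SI: T₁ = 5.234 years = 1.65185e+08 s; T₂ = 6.321e-05 years = 1994.91 s.
T_syn = |T₁ · T₂ / (T₁ − T₂)|.
T_syn = |1.65185e+08 · 1994.91 / (1.65185e+08 − 1994.91)| s ≈ 1995 s = 6.321e-05 years.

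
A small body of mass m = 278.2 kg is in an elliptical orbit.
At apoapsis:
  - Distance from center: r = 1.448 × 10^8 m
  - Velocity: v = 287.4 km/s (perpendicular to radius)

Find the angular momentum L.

Convert to SI: v = 287.4 km/s = 287400 m/s.
Since v is perpendicular to r, L = m · v · r.
L = 278.2 · 287400 · 1.448e+08 kg·m²/s ≈ 1.158e+16 kg·m²/s.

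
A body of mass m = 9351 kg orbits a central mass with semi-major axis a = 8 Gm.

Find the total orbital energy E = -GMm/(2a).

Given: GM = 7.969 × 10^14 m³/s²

Convert to SI: a = 8 Gm = 8e+09 m.
E = −GMm / (2a).
E = −7.969e+14 · 9351 / (2 · 8e+09) J ≈ -4.657e+08 J = -465.7 MJ.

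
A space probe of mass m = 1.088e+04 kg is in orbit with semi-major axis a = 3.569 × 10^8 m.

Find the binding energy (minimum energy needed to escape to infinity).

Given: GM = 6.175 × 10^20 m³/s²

Total orbital energy is E = −GMm/(2a); binding energy is E_bind = −E = GMm/(2a).
E_bind = 6.175e+20 · 1.088e+04 / (2 · 3.569e+08) J ≈ 9.412e+15 J = 9.412 PJ.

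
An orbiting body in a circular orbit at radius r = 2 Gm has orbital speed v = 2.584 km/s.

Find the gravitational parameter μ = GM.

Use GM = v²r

Convert to SI: r = 2 Gm = 2e+09 m; v = 2.584 km/s = 2584 m/s.
For a circular orbit v² = GM/r, so GM = v² · r.
GM = (2584)² · 2e+09 m³/s² ≈ 1.335e+16 m³/s² = 1.335 × 10^16 m³/s².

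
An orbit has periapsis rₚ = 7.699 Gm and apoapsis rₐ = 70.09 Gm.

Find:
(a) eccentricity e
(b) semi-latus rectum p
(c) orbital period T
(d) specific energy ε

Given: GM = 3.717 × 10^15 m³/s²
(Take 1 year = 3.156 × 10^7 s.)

Convert to SI: rₚ = 7.699 Gm = 7.699e+09 m; rₐ = 70.09 Gm = 7.009e+10 m.
(a) e = (rₐ − rₚ)/(rₐ + rₚ) = (7.009e+10 − 7.699e+09)/(7.009e+10 + 7.699e+09) ≈ 0.8021
(b) From a = (rₚ + rₐ)/2 = 3.88945e+10 m and e = (rₐ − rₚ)/(rₐ + rₚ) = 0.802054, p = a(1 − e²) = 3.88945e+10 · (1 − (0.802054)²) ≈ 1.387e+10 m
(c) With a = (rₚ + rₐ)/2 = 3.88945e+10 m, T = 2π √(a³/GM) = 2π √((3.88945e+10)³/3.717e+15) s ≈ 7.905e+08 s
(d) With a = (rₚ + rₐ)/2 = 3.88945e+10 m, ε = −GM/(2a) = −3.717e+15/(2 · 3.88945e+10) J/kg ≈ -4.778e+04 J/kg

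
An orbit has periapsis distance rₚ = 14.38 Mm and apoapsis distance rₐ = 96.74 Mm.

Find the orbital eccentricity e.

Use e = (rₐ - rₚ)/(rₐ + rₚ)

Convert to SI: rₚ = 14.38 Mm = 1.438e+07 m; rₐ = 96.74 Mm = 9.674e+07 m.
e = (rₐ − rₚ) / (rₐ + rₚ).
e = (9.674e+07 − 1.438e+07) / (9.674e+07 + 1.438e+07) = 8.236e+07 / 1.1112e+08 ≈ 0.7412.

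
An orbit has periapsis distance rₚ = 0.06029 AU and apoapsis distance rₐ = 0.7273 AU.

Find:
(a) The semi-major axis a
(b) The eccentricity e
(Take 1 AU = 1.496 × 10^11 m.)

Convert to SI: rₚ = 0.06029 AU = 9.01938e+09 m; rₐ = 0.7273 AU = 1.08804e+11 m.
(a) a = (rₚ + rₐ) / 2 = (9.01938e+09 + 1.08804e+11) / 2 ≈ 5.891e+10 m = 0.3938 AU.
(b) e = (rₐ − rₚ) / (rₐ + rₚ) = (1.08804e+11 − 9.01938e+09) / (1.08804e+11 + 9.01938e+09) ≈ 0.8469.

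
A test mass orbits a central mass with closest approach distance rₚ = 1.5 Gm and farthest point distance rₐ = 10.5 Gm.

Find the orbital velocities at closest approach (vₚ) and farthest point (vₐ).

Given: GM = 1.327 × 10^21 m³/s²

Convert to SI: rₚ = 1.5 Gm = 1.5e+09 m; rₐ = 10.5 Gm = 1.05e+10 m.
Use the vis-viva equation v² = GM(2/r − 1/a) with a = (rₚ + rₐ)/2 = (1.5e+09 + 1.05e+10)/2 = 6e+09 m.
vₚ = √(GM · (2/rₚ − 1/a)) = √(1.327e+21 · (2/1.5e+09 − 1/6e+09)) m/s ≈ 1.244e+06 m/s = 1244 km/s.
vₐ = √(GM · (2/rₐ − 1/a)) = √(1.327e+21 · (2/1.05e+10 − 1/6e+09)) m/s ≈ 1.778e+05 m/s = 177.8 km/s.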